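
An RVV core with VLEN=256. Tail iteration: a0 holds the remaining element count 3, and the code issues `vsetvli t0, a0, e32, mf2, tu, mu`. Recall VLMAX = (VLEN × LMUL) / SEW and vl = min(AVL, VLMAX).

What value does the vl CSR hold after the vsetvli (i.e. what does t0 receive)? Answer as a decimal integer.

VLMAX = (256 × 1/2) / 32 = 4 lanes
AVL=3 ≤ VLMAX=4, so vl = 3

vl = 3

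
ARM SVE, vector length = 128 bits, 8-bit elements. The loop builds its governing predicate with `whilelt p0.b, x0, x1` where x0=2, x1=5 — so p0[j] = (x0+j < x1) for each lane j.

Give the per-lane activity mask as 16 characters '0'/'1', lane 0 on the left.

register lanes = 128/8 = 16
whilelt: lane j active iff 2+j < 5 → j < 3 → 3 active
bits (lane 0 leftmost): 1110000000000000

predicate = 1110000000000000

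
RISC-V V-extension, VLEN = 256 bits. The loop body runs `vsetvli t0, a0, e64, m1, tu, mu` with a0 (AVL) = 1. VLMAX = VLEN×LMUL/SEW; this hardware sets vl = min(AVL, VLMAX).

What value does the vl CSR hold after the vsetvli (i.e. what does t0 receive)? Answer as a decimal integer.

vl = 1

VLMAX = VLEN×LMUL/SEW = 256×1/64 = 4
vl ← min(1, 4) = 1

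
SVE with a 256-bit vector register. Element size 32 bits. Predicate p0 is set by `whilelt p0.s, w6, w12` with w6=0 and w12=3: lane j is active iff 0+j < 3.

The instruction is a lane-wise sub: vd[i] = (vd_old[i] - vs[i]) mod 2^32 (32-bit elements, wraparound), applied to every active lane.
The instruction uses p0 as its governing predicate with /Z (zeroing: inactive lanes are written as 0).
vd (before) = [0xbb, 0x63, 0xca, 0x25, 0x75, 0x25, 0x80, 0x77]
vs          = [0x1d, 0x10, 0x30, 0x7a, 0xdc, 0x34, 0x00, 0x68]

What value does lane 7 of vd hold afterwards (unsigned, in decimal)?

256-bit reg / 32-bit elem → 8 lanes
whilelt: lane j active iff 0+j < 3 → j < 3 → 3 active
[0] sub(0xbb,0x1d) = 0x9e
[1] sub(0x63,0x10) = 0x53
[2] sub(0xca,0x30) = 0x9a
[3] tail/zero = 0x00
[4] tail/zero = 0x00
[5] tail/zero = 0x00
[6] tail/zero = 0x00
[7] tail/zero = 0x00

vd[7] = 0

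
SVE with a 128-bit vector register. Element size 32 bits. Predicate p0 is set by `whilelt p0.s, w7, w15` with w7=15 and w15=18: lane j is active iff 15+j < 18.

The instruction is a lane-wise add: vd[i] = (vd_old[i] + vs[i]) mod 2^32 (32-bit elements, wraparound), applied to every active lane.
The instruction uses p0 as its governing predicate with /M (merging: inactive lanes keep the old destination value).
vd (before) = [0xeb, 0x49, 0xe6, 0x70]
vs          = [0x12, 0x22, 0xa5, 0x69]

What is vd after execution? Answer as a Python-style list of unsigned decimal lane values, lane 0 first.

vd = [253, 107, 395, 112]

register lanes = 128/32 = 4
active while 15+j < 18, i.e. j ∈ [0,3) capped at 4 ⇒ 3
lane  0: add(0xeb,0x12) ⇒ 0xfd
lane  1: add(0x49,0x22) ⇒ 0x6b
lane  2: add(0xe6,0xa5) ⇒ 0x18b
lane  3: tail/keep ⇒ 0x70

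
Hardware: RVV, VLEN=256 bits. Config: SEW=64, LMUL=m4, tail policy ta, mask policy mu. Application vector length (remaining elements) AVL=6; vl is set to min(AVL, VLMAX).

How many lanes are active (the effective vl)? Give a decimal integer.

VLMAX = VLEN×LMUL/SEW = 256×4/64 = 16
AVL=6 ≤ VLMAX=16, so vl = 6

vl = 6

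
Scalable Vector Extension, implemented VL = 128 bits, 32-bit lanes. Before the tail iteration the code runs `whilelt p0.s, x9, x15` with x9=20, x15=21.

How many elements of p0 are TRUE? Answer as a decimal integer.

register lanes = 128/32 = 4
active while 20+j < 21, i.e. j ∈ [0,1) capped at 4 ⇒ 1

vl = 1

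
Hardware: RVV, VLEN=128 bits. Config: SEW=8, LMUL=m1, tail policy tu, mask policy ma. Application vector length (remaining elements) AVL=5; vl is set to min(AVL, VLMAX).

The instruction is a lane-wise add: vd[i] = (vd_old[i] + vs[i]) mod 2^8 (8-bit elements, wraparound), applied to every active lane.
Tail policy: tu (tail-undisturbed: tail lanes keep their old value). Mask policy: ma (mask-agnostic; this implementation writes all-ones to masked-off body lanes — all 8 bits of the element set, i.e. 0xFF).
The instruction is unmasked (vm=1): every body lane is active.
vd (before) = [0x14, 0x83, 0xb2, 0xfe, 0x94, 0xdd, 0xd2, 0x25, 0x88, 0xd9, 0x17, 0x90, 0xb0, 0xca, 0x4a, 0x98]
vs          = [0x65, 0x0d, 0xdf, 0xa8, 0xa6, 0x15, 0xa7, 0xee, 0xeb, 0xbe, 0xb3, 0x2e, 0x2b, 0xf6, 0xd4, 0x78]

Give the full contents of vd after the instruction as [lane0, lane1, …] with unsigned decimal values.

vd = [121, 144, 145, 166, 58, 221, 210, 37, 136, 217, 23, 144, 176, 202, 74, 152]

VLMAX = VLEN×LMUL/SEW = 128×1/8 = 16
vl = min(AVL, VLMAX) = min(5, 16) = 5
  i=0: add(0x14,0x65) → 121
  i=1: add(0x83,0x0d) → 144
  i=2: add(0xb2,0xdf) → 145
  i=3: add(0xfe,0xa8) → 166
  i=4: add(0x94,0xa6) → 58
  i=5: tail/keep → 221
  i=6: tail/keep → 210
  i=7: tail/keep → 37
  i=8: tail/keep → 136
  i=9: tail/keep → 217
  i=10: tail/keep → 23
  i=11: tail/keep → 144
  i=12: tail/keep → 176
  i=13: tail/keep → 202
  i=14: tail/keep → 74
  i=15: tail/keep → 152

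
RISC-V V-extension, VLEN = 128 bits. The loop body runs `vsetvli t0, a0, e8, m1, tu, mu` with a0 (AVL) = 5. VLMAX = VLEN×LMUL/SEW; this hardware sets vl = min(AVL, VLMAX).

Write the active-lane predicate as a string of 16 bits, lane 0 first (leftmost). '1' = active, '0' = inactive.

predicate = 1111100000000000

VLMAX = (128 × 1) / 8 = 16 lanes
vl ← min(5, 16) = 5
bits (lane 0 leftmost): 1111100000000000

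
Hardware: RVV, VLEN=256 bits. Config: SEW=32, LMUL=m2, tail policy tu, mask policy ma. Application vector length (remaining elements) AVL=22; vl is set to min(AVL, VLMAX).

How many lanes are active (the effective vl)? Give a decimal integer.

vl = 16

VLMAX = VLEN×LMUL/SEW = 256×2/32 = 16
vl ← min(22, 16) = 16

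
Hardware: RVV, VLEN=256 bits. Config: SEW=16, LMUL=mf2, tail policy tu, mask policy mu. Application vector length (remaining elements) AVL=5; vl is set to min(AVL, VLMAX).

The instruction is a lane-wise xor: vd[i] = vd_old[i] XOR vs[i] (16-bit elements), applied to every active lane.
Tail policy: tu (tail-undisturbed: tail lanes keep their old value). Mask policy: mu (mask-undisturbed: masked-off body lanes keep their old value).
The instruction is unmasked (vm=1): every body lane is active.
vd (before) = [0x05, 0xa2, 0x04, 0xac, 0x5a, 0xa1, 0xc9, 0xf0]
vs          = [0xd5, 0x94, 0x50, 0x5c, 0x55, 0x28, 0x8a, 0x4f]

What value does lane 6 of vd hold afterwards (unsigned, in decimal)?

VLMAX = VLEN×LMUL/SEW = 256×1/2/16 = 8
vl = min(AVL, VLMAX) = min(5, 8) = 5
  i=0: xor(0x05,0xd5) → 208
  i=1: xor(0xa2,0x94) → 54
  i=2: xor(0x04,0x50) → 84
  i=3: xor(0xac,0x5c) → 240
  i=4: xor(0x5a,0x55) → 15
  i=5: tail/keep → 161
  i=6: tail/keep → 201
  i=7: tail/keep → 240

vd[6] = 201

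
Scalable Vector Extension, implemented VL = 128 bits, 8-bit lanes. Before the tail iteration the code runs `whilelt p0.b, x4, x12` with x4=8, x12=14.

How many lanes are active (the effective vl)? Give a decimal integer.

vl = 6

register lanes = 128/8 = 16
whilelt: lane j active iff 8+j < 14 → j < 6 → 6 active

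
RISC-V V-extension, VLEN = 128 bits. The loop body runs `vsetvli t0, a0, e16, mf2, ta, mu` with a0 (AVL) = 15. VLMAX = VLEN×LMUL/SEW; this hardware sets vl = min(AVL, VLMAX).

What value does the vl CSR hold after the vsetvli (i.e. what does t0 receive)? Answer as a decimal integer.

lanes per group: 128·1/2/16 = 4
vl = min(AVL, VLMAX) = min(15, 4) = 4

vl = 4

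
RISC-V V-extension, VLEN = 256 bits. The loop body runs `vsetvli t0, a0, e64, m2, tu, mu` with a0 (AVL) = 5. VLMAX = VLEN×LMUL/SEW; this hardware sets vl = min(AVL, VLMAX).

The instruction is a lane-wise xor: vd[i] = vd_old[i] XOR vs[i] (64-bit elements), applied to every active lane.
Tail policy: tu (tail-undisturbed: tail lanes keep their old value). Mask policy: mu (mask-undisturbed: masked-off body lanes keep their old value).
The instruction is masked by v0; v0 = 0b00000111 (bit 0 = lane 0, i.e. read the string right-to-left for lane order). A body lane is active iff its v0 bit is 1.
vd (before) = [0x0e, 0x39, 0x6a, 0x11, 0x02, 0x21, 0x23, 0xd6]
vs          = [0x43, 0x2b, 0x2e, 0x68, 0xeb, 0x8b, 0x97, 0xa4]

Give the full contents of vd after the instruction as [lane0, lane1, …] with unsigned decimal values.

lanes per group: 256·2/64 = 8
vl = min(AVL, VLMAX) = min(5, 8) = 5
[0] xor(0x0e,0x43) = 0x4d
[1] xor(0x39,0x2b) = 0x12
[2] xor(0x6a,0x2e) = 0x44
[3] mask-off/keep = 0x11
[4] mask-off/keep = 0x02
[5] tail/keep = 0x21
[6] tail/keep = 0x23
[7] tail/keep = 0xd6

vd = [77, 18, 68, 17, 2, 33, 35, 214]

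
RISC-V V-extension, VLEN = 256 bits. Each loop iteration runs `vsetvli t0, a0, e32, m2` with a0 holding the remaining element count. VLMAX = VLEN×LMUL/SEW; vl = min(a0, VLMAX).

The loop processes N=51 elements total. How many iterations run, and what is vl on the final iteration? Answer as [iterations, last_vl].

VLMAX = VLEN×LMUL/SEW = 256×2/32 = 16
51 elements at 16/iter → 4 passes, remainder 3 on the last

[iterations, last_vl] = [4, 3]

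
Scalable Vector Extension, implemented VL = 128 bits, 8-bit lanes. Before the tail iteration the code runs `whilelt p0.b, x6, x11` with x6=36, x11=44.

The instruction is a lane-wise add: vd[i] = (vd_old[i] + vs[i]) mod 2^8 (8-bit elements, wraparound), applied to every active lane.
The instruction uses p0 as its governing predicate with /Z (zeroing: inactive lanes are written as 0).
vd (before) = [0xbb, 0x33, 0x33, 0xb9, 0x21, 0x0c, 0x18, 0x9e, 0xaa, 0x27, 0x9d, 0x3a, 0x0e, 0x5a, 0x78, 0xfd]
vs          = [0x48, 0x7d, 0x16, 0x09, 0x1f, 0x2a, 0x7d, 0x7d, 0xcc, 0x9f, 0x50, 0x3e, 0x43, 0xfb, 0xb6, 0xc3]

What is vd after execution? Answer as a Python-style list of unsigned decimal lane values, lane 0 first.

vd = [3, 176, 73, 194, 64, 54, 149, 27, 0, 0, 0, 0, 0, 0, 0, 0]

register lanes = 128/8 = 16
p0[j] = (36+j < 44); true for j=0..7 → 8 lanes set
lane  0: add(0xbb,0x48) ⇒ 0x03
lane  1: add(0x33,0x7d) ⇒ 0xb0
lane  2: add(0x33,0x16) ⇒ 0x49
lane  3: add(0xb9,0x09) ⇒ 0xc2
lane  4: add(0x21,0x1f) ⇒ 0x40
lane  5: add(0x0c,0x2a) ⇒ 0x36
lane  6: add(0x18,0x7d) ⇒ 0x95
lane  7: add(0x9e,0x7d) ⇒ 0x1b
lane  8: tail/zero ⇒ 0x00
lane  9: tail/zero ⇒ 0x00
lane 10: tail/zero ⇒ 0x00
lane 11: tail/zero ⇒ 0x00
lane 12: tail/zero ⇒ 0x00
lane 13: tail/zero ⇒ 0x00
lane 14: tail/zero ⇒ 0x00
lane 15: tail/zero ⇒ 0x00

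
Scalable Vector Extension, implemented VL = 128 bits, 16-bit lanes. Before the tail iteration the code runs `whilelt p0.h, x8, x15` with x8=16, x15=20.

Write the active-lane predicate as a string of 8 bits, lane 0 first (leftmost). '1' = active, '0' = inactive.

128-bit reg / 16-bit elem → 8 lanes
active while 16+j < 20, i.e. j ∈ [0,4) capped at 8 ⇒ 4
bits (lane 0 leftmost): 11110000

predicate = 11110000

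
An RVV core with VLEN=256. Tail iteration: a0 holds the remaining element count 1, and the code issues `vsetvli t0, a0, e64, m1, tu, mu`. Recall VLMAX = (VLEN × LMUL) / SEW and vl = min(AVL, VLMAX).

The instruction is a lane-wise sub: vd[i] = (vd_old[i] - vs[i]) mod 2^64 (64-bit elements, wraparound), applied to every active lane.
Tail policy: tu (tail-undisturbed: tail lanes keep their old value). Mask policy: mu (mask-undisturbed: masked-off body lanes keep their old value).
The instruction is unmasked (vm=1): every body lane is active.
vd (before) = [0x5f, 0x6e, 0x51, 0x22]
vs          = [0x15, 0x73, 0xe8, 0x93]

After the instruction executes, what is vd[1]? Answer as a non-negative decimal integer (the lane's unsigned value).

vd[1] = 110

lanes per group: 256·1/64 = 4
AVL=1 ≤ VLMAX=4, so vl = 1
vd[0] sub(0x5f,0x15) -> 0x4a
vd[1] tail/keep -> 0x6e
vd[2] tail/keep -> 0x51
vd[3] tail/keep -> 0x22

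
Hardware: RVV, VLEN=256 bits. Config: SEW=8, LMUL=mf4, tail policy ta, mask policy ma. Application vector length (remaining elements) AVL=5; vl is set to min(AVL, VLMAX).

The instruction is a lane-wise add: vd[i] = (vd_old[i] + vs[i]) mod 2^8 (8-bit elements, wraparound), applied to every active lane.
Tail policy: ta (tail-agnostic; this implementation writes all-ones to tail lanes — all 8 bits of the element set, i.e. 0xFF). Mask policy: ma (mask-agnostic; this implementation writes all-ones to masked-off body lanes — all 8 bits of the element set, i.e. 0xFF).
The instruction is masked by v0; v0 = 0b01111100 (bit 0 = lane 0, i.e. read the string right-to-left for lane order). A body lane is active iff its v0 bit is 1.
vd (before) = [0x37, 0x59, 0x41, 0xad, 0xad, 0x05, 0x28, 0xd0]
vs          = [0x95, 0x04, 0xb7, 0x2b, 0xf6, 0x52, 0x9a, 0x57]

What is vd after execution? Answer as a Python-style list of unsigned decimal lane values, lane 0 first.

VLMAX = VLEN×LMUL/SEW = 256×1/4/8 = 8
AVL=5 ≤ VLMAX=8, so vl = 5
lane  0: mask-off/ones ⇒ 0xff
lane  1: mask-off/ones ⇒ 0xff
lane  2: add(0x41,0xb7) ⇒ 0xf8
lane  3: add(0xad,0x2b) ⇒ 0xd8
lane  4: add(0xad,0xf6) ⇒ 0xa3
lane  5: tail/ones ⇒ 0xff
lane  6: tail/ones ⇒ 0xff
lane  7: tail/ones ⇒ 0xff

vd = [255, 255, 248, 216, 163, 255, 255, 255]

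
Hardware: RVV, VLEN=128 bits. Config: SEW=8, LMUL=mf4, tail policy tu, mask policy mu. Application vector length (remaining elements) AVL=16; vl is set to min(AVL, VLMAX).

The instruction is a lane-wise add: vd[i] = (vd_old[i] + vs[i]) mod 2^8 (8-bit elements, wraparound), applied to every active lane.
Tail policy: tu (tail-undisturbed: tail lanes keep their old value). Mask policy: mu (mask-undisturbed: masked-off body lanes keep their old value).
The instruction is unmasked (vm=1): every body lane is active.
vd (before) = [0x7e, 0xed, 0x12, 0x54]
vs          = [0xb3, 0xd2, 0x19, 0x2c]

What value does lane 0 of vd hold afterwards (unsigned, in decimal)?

VLMAX = VLEN×LMUL/SEW = 128×1/4/8 = 4
vl = min(AVL, VLMAX) = min(16, 4) = 4
[0] add(0x7e,0xb3) = 0x31
[1] add(0xed,0xd2) = 0xbf
[2] add(0x12,0x19) = 0x2b
[3] add(0x54,0x2c) = 0x80

vd[0] = 49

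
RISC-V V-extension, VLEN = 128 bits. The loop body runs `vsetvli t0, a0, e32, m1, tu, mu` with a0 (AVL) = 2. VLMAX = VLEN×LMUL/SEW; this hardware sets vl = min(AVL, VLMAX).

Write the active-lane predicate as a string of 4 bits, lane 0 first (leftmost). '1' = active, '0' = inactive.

lanes per group: 128·1/32 = 4
vl ← min(2, 4) = 2
bits (lane 0 leftmost): 1100

predicate = 1100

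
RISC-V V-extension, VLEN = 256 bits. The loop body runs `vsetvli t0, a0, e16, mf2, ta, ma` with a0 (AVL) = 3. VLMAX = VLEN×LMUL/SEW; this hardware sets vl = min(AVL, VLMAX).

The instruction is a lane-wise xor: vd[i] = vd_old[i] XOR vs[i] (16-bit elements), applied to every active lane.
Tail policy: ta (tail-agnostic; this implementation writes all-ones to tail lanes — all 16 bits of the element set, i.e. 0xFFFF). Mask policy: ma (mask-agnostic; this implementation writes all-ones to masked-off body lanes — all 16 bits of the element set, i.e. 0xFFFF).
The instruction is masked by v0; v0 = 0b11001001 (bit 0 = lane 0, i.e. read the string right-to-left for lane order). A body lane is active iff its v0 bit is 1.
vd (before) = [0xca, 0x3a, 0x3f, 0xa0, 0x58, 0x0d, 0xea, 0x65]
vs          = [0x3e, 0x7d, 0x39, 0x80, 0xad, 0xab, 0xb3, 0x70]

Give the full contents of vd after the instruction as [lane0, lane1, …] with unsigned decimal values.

vd = [244, 65535, 65535, 65535, 65535, 65535, 65535, 65535]

lanes per group: 256·1/2/16 = 8
vl = min(AVL, VLMAX) = min(3, 8) = 3
lane  0: xor(0xca,0x3e) ⇒ 0xf4
lane  1: mask-off/ones ⇒ 0xffff
lane  2: mask-off/ones ⇒ 0xffff
lane  3: tail/ones ⇒ 0xffff
lane  4: tail/ones ⇒ 0xffff
lane  5: tail/ones ⇒ 0xffff
lane  6: tail/ones ⇒ 0xffff
lane  7: tail/ones ⇒ 0xffff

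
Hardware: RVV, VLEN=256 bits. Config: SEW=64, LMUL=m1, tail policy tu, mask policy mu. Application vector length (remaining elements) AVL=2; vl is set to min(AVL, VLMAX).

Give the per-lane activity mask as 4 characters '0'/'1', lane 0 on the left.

predicate = 1100

VLMAX = VLEN×LMUL/SEW = 256×1/64 = 4
vl = min(AVL, VLMAX) = min(2, 4) = 2
bits (lane 0 leftmost): 1100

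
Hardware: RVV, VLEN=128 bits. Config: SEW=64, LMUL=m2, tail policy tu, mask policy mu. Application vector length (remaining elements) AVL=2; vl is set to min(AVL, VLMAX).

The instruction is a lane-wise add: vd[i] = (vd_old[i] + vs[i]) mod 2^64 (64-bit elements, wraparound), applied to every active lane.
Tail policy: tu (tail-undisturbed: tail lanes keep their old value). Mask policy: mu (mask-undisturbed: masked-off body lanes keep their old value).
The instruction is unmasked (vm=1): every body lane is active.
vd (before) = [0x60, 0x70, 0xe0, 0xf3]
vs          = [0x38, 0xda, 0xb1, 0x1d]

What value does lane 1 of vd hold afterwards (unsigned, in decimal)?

VLMAX = VLEN×LMUL/SEW = 128×2/64 = 4
vl ← min(2, 4) = 2
  i=0: add(0x60,0x38) → 152
  i=1: add(0x70,0xda) → 330
  i=2: tail/keep → 224
  i=3: tail/keep → 243

vd[1] = 330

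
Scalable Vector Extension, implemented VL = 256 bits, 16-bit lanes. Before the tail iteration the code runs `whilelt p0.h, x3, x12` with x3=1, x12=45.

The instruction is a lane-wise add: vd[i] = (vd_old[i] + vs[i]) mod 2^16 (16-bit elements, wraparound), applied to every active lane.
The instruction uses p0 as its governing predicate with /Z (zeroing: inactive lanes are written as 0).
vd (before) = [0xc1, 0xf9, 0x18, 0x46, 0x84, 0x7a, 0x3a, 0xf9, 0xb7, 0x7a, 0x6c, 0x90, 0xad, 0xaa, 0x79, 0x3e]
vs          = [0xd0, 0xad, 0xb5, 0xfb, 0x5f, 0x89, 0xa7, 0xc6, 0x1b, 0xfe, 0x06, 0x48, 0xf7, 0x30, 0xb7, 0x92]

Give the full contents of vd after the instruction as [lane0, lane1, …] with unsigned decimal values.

vd = [401, 422, 205, 321, 227, 259, 225, 447, 210, 376, 114, 216, 420, 218, 304, 208]

lane count: 256 div 16 = 16
whilelt: lane j active iff 1+j < 45 → j < 44 → 16 active
vd[0] add(0xc1,0xd0) -> 0x191
vd[1] add(0xf9,0xad) -> 0x1a6
vd[2] add(0x18,0xb5) -> 0xcd
vd[3] add(0x46,0xfb) -> 0x141
vd[4] add(0x84,0x5f) -> 0xe3
vd[5] add(0x7a,0x89) -> 0x103
vd[6] add(0x3a,0xa7) -> 0xe1
vd[7] add(0xf9,0xc6) -> 0x1bf
vd[8] add(0xb7,0x1b) -> 0xd2
vd[9] add(0x7a,0xfe) -> 0x178
vd[10] add(0x6c,0x06) -> 0x72
vd[11] add(0x90,0x48) -> 0xd8
vd[12] add(0xad,0xf7) -> 0x1a4
vd[13] add(0xaa,0x30) -> 0xda
vd[14] add(0x79,0xb7) -> 0x130
vd[15] add(0x3e,0x92) -> 0xd0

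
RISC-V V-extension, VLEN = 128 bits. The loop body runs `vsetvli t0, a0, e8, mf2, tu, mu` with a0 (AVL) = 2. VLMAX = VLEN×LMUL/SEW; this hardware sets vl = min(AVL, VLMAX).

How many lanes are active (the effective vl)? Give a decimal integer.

vl = 2

lanes per group: 128·1/2/8 = 8
vl ← min(2, 8) = 2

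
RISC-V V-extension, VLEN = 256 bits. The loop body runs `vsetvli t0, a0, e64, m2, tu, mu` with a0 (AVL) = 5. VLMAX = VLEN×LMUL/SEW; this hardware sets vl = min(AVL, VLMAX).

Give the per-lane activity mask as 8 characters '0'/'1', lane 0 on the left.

VLMAX = VLEN×LMUL/SEW = 256×2/64 = 8
AVL=5 ≤ VLMAX=8, so vl = 5
bits (lane 0 leftmost): 11111000

predicate = 11111000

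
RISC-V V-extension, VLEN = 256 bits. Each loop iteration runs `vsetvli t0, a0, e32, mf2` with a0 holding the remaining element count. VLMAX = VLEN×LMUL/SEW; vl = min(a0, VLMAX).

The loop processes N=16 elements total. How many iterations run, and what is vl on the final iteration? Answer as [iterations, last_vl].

VLMAX = (256 × 1/2) / 32 = 4 lanes
iterations = ceil(16/4) = 4; final-pass vl = 4

[iterations, last_vl] = [4, 4]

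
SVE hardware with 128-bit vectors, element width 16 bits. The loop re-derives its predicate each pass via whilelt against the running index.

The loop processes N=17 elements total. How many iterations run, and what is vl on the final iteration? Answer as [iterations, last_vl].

[iterations, last_vl] = [3, 1]

register lanes = 128/16 = 8
iterations = ceil(17/8) = 3; final-pass vl = 1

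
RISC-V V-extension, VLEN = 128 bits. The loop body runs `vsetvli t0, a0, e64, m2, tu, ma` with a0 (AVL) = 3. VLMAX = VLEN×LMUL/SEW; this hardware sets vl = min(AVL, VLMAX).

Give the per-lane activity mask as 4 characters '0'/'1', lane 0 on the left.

predicate = 1110

VLMAX = VLEN×LMUL/SEW = 128×2/64 = 4
vl ← min(3, 4) = 3
bits (lane 0 leftmost): 1110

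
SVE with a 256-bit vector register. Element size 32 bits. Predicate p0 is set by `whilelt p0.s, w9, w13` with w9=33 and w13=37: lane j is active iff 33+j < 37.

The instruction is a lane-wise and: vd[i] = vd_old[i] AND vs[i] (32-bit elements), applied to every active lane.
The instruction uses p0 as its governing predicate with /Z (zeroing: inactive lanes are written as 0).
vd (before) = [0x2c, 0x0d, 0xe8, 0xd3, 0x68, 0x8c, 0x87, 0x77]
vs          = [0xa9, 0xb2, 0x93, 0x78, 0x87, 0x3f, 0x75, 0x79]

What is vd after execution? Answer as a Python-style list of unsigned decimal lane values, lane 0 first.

vd = [40, 0, 128, 80, 0, 0, 0, 0]

256-bit reg / 32-bit elem → 8 lanes
p0[j] = (33+j < 37); true for j=0..3 → 4 lanes set
vd[0] and(0x2c,0xa9) -> 0x28
vd[1] and(0x0d,0xb2) -> 0x00
vd[2] and(0xe8,0x93) -> 0x80
vd[3] and(0xd3,0x78) -> 0x50
vd[4] tail/zero -> 0x00
vd[5] tail/zero -> 0x00
vd[6] tail/zero -> 0x00
vd[7] tail/zero -> 0x00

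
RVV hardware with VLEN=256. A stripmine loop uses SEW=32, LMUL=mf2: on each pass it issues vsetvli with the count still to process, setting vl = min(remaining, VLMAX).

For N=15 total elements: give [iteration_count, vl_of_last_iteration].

[iterations, last_vl] = [4, 3]

lanes per group: 256·1/2/32 = 4
iterations = ceil(15/4) = 4; final-pass vl = 3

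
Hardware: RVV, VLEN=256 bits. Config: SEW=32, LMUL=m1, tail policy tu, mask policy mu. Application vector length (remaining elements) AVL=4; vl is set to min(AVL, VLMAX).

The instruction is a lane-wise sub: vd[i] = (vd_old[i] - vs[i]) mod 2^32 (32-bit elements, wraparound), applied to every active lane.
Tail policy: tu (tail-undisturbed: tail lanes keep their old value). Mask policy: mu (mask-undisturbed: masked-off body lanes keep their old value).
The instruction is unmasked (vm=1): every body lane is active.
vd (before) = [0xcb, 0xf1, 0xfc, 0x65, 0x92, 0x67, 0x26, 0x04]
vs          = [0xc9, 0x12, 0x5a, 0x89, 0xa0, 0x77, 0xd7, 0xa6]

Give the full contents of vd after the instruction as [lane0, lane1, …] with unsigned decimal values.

VLMAX = VLEN×LMUL/SEW = 256×1/32 = 8
AVL=4 ≤ VLMAX=8, so vl = 4
  i=0: sub(0xcb,0xc9) → 2
  i=1: sub(0xf1,0x12) → 223
  i=2: sub(0xfc,0x5a) → 162
  i=3: sub(0x65,0x89) → 4294967260
  i=4: tail/keep → 146
  i=5: tail/keep → 103
  i=6: tail/keep → 38
  i=7: tail/keep → 4

vd = [2, 223, 162, 4294967260, 146, 103, 38, 4]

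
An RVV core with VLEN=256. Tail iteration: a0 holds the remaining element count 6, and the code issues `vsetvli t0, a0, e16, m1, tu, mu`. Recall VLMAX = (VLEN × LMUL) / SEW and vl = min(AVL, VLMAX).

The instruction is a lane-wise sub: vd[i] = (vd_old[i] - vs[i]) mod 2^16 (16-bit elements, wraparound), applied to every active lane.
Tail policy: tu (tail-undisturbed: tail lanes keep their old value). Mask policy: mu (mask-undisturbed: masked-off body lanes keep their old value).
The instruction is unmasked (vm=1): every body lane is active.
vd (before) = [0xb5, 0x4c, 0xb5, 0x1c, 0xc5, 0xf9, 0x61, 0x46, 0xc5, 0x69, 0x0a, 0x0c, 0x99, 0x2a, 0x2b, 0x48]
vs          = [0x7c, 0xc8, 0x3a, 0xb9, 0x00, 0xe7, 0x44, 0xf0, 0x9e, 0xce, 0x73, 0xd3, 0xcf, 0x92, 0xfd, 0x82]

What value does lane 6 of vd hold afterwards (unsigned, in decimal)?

VLMAX = (256 × 1) / 16 = 16 lanes
AVL=6 ≤ VLMAX=16, so vl = 6
lane  0: sub(0xb5,0x7c) ⇒ 0x39
lane  1: sub(0x4c,0xc8) ⇒ 0xff84
lane  2: sub(0xb5,0x3a) ⇒ 0x7b
lane  3: sub(0x1c,0xb9) ⇒ 0xff63
lane  4: sub(0xc5,0x00) ⇒ 0xc5
lane  5: sub(0xf9,0xe7) ⇒ 0x12
lane  6: tail/keep ⇒ 0x61
lane  7: tail/keep ⇒ 0x46
lane  8: tail/keep ⇒ 0xc5
lane  9: tail/keep ⇒ 0x69
lane 10: tail/keep ⇒ 0x0a
lane 11: tail/keep ⇒ 0x0c
lane 12: tail/keep ⇒ 0x99
lane 13: tail/keep ⇒ 0x2a
lane 14: tail/keep ⇒ 0x2b
lane 15: tail/keep ⇒ 0x48

vd[6] = 97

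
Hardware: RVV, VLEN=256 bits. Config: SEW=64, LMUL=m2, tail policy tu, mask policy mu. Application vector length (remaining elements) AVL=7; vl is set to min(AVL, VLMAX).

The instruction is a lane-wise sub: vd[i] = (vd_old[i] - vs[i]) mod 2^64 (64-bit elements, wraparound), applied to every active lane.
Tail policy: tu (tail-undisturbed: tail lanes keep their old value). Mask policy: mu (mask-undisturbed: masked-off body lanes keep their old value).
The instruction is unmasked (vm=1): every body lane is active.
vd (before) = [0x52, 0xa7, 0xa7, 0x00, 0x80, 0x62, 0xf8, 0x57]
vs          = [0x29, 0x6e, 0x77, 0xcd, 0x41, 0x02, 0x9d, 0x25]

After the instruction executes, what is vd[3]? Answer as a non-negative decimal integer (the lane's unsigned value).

vd[3] = 18446744073709551411

VLMAX = (256 × 2) / 64 = 8 lanes
vl = min(AVL, VLMAX) = min(7, 8) = 7
  i=0: sub(0x52,0x29) → 41
  i=1: sub(0xa7,0x6e) → 57
  i=2: sub(0xa7,0x77) → 48
  i=3: sub(0x00,0xcd) → 18446744073709551411
  i=4: sub(0x80,0x41) → 63
  i=5: sub(0x62,0x02) → 96
  i=6: sub(0xf8,0x9d) → 91
  i=7: tail/keep → 87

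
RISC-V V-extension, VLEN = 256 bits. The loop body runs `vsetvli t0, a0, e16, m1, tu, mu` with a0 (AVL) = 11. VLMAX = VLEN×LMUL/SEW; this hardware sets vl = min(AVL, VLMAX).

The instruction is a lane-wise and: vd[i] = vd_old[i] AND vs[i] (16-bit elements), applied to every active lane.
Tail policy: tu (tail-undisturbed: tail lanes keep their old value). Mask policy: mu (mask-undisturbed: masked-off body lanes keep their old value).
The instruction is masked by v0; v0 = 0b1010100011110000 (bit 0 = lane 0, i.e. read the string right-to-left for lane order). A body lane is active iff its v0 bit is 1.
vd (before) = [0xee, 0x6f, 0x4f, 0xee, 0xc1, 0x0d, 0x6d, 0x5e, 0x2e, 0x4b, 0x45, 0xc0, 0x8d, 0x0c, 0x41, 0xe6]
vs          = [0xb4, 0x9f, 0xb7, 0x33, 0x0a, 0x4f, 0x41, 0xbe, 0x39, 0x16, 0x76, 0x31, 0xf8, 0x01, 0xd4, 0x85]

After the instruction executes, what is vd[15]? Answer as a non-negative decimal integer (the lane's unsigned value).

vd[15] = 230

VLMAX = VLEN×LMUL/SEW = 256×1/16 = 16
vl = min(AVL, VLMAX) = min(11, 16) = 11
  i=0: mask-off/keep → 238
  i=1: mask-off/keep → 111
  i=2: mask-off/keep → 79
  i=3: mask-off/keep → 238
  i=4: and(0xc1,0x0a) → 0
  i=5: and(0x0d,0x4f) → 13
  i=6: and(0x6d,0x41) → 65
  i=7: and(0x5e,0xbe) → 30
  i=8: mask-off/keep → 46
  i=9: mask-off/keep → 75
  i=10: mask-off/keep → 69
  i=11: tail/keep → 192
  i=12: tail/keep → 141
  i=13: tail/keep → 12
  i=14: tail/keep → 65
  i=15: tail/keep → 230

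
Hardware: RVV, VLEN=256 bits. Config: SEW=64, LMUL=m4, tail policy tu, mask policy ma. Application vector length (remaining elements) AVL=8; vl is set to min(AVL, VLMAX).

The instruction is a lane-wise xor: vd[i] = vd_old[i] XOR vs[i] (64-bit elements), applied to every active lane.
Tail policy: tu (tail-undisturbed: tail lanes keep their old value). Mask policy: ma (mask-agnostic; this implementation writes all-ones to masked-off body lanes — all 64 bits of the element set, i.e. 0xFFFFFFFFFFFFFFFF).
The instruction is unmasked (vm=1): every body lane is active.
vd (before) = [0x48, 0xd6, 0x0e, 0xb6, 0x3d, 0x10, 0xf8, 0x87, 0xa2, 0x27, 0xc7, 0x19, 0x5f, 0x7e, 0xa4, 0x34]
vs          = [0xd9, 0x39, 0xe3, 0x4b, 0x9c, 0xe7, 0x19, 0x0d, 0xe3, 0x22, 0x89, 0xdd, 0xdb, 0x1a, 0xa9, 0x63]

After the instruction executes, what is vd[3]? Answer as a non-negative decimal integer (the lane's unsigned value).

VLMAX = VLEN×LMUL/SEW = 256×4/64 = 16
vl ← min(8, 16) = 8
lane  0: xor(0x48,0xd9) ⇒ 0x91
lane  1: xor(0xd6,0x39) ⇒ 0xef
lane  2: xor(0x0e,0xe3) ⇒ 0xed
lane  3: xor(0xb6,0x4b) ⇒ 0xfd
lane  4: xor(0x3d,0x9c) ⇒ 0xa1
lane  5: xor(0x10,0xe7) ⇒ 0xf7
lane  6: xor(0xf8,0x19) ⇒ 0xe1
lane  7: xor(0x87,0x0d) ⇒ 0x8a
lane  8: tail/keep ⇒ 0xa2
lane  9: tail/keep ⇒ 0x27
lane 10: tail/keep ⇒ 0xc7
lane 11: tail/keep ⇒ 0x19
lane 12: tail/keep ⇒ 0x5f
lane 13: tail/keep ⇒ 0x7e
lane 14: tail/keep ⇒ 0xa4
lane 15: tail/keep ⇒ 0x34

vd[3] = 253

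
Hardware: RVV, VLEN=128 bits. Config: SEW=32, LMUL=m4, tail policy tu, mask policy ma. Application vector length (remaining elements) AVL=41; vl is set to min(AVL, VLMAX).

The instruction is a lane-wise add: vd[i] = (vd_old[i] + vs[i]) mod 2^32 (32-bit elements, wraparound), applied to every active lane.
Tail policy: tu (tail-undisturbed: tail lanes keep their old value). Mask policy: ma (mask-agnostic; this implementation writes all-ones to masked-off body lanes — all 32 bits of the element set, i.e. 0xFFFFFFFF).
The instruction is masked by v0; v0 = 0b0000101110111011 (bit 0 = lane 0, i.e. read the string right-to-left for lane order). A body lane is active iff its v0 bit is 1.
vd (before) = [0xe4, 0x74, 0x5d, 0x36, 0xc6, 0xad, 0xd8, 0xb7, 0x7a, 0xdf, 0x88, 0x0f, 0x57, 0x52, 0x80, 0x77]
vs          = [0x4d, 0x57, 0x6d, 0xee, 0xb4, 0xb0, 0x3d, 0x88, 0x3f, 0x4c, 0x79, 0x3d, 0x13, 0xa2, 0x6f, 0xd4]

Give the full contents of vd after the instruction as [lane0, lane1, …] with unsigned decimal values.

vd = [305, 203, 4294967295, 292, 378, 349, 4294967295, 319, 185, 299, 4294967295, 76, 4294967295, 4294967295, 4294967295, 4294967295]

lanes per group: 128·4/32 = 16
vl = min(AVL, VLMAX) = min(41, 16) = 16
lane  0: add(0xe4,0x4d) ⇒ 0x131
lane  1: add(0x74,0x57) ⇒ 0xcb
lane  2: mask-off/ones ⇒ 0xffffffff
lane  3: add(0x36,0xee) ⇒ 0x124
lane  4: add(0xc6,0xb4) ⇒ 0x17a
lane  5: add(0xad,0xb0) ⇒ 0x15d
lane  6: mask-off/ones ⇒ 0xffffffff
lane  7: add(0xb7,0x88) ⇒ 0x13f
lane  8: add(0x7a,0x3f) ⇒ 0xb9
lane  9: add(0xdf,0x4c) ⇒ 0x12b
lane 10: mask-off/ones ⇒ 0xffffffff
lane 11: add(0x0f,0x3d) ⇒ 0x4c
lane 12: mask-off/ones ⇒ 0xffffffff
lane 13: mask-off/ones ⇒ 0xffffffff
lane 14: mask-off/ones ⇒ 0xffffffff
lane 15: mask-off/ones ⇒ 0xffffffff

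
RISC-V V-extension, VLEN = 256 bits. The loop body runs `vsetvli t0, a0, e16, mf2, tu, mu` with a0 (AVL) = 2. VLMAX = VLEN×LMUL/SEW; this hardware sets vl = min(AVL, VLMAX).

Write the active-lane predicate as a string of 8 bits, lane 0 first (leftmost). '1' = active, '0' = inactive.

lanes per group: 256·1/2/16 = 8
AVL=2 ≤ VLMAX=8, so vl = 2
bits (lane 0 leftmost): 11000000

predicate = 11000000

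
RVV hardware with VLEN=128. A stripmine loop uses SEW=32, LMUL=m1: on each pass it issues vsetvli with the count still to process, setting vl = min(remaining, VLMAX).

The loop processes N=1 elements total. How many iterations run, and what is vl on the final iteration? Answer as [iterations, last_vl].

[iterations, last_vl] = [1, 1]

VLMAX = (128 × 1) / 32 = 4 lanes
1 elements at 4/iter → 1 passes, remainder 1 on the last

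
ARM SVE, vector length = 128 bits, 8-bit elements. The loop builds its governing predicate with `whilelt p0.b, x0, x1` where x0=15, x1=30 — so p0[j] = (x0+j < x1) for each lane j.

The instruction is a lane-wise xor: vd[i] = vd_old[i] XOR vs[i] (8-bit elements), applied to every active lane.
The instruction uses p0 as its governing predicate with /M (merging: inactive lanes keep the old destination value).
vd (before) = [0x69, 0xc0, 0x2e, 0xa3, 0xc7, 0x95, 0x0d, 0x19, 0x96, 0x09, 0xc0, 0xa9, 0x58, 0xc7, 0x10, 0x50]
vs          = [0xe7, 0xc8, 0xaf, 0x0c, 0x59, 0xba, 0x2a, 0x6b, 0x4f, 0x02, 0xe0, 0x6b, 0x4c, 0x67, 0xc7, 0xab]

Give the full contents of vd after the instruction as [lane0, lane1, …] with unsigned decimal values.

vd = [142, 8, 129, 175, 158, 47, 39, 114, 217, 11, 32, 194, 20, 160, 215, 80]

128-bit reg / 8-bit elem → 16 lanes
p0[j] = (15+j < 30); true for j=0..14 → 15 lanes set
vd[0] xor(0x69,0xe7) -> 0x8e
vd[1] xor(0xc0,0xc8) -> 0x08
vd[2] xor(0x2e,0xaf) -> 0x81
vd[3] xor(0xa3,0x0c) -> 0xaf
vd[4] xor(0xc7,0x59) -> 0x9e
vd[5] xor(0x95,0xba) -> 0x2f
vd[6] xor(0x0d,0x2a) -> 0x27
vd[7] xor(0x19,0x6b) -> 0x72
vd[8] xor(0x96,0x4f) -> 0xd9
vd[9] xor(0x09,0x02) -> 0x0b
vd[10] xor(0xc0,0xe0) -> 0x20
vd[11] xor(0xa9,0x6b) -> 0xc2
vd[12] xor(0x58,0x4c) -> 0x14
vd[13] xor(0xc7,0x67) -> 0xa0
vd[14] xor(0x10,0xc7) -> 0xd7
vd[15] tail/keep -> 0x50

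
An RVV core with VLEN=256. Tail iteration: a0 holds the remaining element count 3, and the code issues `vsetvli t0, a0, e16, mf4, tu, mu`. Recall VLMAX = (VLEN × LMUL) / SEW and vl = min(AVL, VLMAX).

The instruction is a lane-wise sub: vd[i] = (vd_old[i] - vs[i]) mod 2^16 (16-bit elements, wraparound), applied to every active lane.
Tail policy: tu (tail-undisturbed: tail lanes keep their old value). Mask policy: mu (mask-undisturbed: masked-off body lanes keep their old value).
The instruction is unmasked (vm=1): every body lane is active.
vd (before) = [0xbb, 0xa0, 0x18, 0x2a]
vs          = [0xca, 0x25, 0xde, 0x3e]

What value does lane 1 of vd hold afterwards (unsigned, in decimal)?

vd[1] = 123

lanes per group: 256·1/4/16 = 4
vl ← min(3, 4) = 3
  i=0: sub(0xbb,0xca) → 65521
  i=1: sub(0xa0,0x25) → 123
  i=2: sub(0x18,0xde) → 65338
  i=3: tail/keep → 42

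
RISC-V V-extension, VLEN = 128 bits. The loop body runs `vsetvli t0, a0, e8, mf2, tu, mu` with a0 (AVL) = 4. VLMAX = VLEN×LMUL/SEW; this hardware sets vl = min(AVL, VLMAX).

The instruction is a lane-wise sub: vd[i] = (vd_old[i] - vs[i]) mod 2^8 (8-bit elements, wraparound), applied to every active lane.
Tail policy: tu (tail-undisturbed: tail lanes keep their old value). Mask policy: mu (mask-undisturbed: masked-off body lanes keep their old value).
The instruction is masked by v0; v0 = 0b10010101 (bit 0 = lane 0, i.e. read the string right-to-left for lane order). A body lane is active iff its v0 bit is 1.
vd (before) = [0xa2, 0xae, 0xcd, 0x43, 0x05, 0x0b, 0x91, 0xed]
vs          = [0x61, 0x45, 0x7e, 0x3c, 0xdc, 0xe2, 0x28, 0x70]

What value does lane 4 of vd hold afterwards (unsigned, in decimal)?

VLMAX = VLEN×LMUL/SEW = 128×1/2/8 = 8
AVL=4 ≤ VLMAX=8, so vl = 4
  i=0: sub(0xa2,0x61) → 65
  i=1: mask-off/keep → 174
  i=2: sub(0xcd,0x7e) → 79
  i=3: mask-off/keep → 67
  i=4: tail/keep → 5
  i=5: tail/keep → 11
  i=6: tail/keep → 145
  i=7: tail/keep → 237

vd[4] = 5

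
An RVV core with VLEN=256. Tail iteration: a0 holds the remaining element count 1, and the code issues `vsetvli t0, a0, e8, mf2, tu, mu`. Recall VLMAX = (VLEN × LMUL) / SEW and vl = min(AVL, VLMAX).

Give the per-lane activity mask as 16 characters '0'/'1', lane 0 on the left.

VLMAX = (256 × 1/2) / 8 = 16 lanes
AVL=1 ≤ VLMAX=16, so vl = 1
bits (lane 0 leftmost): 1000000000000000

predicate = 1000000000000000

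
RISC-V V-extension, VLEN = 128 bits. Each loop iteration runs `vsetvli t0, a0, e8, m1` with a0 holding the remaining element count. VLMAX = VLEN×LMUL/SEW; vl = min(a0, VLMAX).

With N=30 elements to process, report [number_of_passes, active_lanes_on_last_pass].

VLMAX = (128 × 1) / 8 = 16 lanes
iterations = ceil(30/16) = 2; final-pass vl = 14

[iterations, last_vl] = [2, 14]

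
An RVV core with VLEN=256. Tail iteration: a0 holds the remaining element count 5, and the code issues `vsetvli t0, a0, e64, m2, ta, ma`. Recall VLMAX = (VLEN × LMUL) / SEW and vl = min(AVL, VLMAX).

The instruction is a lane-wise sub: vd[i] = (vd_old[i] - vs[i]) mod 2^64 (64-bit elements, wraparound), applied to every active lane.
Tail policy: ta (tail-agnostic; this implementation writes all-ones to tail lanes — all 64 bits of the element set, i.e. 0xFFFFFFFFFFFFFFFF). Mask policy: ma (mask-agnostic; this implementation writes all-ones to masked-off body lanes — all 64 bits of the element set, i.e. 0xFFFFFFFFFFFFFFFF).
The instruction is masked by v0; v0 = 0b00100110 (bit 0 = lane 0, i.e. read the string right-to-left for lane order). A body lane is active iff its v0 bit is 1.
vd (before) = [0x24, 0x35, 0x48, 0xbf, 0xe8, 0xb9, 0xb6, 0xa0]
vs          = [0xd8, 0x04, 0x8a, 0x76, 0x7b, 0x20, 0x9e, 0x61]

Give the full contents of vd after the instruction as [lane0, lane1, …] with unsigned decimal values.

vd = [18446744073709551615, 49, 18446744073709551550, 18446744073709551615, 18446744073709551615, 18446744073709551615, 18446744073709551615, 18446744073709551615]

lanes per group: 256·2/64 = 8
vl = min(AVL, VLMAX) = min(5, 8) = 5
lane  0: mask-off/ones ⇒ 0xffffffffffffffff
lane  1: sub(0x35,0x04) ⇒ 0x31
lane  2: sub(0x48,0x8a) ⇒ 0xffffffffffffffbe
lane  3: mask-off/ones ⇒ 0xffffffffffffffff
lane  4: mask-off/ones ⇒ 0xffffffffffffffff
lane  5: tail/ones ⇒ 0xffffffffffffffff
lane  6: tail/ones ⇒ 0xffffffffffffffff
lane  7: tail/ones ⇒ 0xffffffffffffffff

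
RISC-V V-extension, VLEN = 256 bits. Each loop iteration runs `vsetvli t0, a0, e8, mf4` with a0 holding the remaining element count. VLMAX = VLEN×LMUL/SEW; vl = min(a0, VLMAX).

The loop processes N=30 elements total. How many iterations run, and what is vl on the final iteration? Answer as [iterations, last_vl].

[iterations, last_vl] = [4, 6]

VLMAX = VLEN×LMUL/SEW = 256×1/4/8 = 8
30 elements at 8/iter → 4 passes, remainder 6 on the last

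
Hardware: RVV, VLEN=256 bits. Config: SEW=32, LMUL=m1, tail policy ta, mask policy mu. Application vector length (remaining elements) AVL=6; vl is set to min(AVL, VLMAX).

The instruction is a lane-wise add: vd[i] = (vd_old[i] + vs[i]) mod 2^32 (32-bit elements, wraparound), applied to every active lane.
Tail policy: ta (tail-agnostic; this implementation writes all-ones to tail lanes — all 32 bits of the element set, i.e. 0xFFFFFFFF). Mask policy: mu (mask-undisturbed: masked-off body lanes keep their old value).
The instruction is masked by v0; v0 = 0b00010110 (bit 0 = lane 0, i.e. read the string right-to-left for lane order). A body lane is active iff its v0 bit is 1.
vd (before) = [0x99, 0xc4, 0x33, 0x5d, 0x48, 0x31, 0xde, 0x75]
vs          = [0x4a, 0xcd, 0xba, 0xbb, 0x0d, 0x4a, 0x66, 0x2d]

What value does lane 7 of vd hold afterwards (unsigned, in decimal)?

lanes per group: 256·1/32 = 8
vl = min(AVL, VLMAX) = min(6, 8) = 6
  i=0: mask-off/keep → 153
  i=1: add(0xc4,0xcd) → 401
  i=2: add(0x33,0xba) → 237
  i=3: mask-off/keep → 93
  i=4: add(0x48,0x0d) → 85
  i=5: mask-off/keep → 49
  i=6: tail/ones → 4294967295
  i=7: tail/ones → 4294967295

vd[7] = 4294967295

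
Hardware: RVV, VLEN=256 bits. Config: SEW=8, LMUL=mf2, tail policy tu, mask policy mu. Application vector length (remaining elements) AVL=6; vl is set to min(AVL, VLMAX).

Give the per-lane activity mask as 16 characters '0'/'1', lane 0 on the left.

VLMAX = VLEN×LMUL/SEW = 256×1/2/8 = 16
vl = min(AVL, VLMAX) = min(6, 16) = 6
bits (lane 0 leftmost): 1111110000000000

predicate = 1111110000000000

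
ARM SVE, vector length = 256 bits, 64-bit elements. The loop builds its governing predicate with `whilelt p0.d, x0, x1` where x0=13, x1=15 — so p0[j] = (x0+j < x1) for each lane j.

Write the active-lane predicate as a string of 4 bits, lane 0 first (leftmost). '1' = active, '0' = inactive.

predicate = 1100

lane count: 256 div 64 = 4
active while 13+j < 15, i.e. j ∈ [0,2) capped at 4 ⇒ 2
bits (lane 0 leftmost): 1100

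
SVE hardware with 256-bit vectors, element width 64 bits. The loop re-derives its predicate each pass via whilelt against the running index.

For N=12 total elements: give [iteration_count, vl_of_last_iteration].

[iterations, last_vl] = [3, 4]

register lanes = 256/64 = 4
iterations = ceil(12/4) = 3; final-pass vl = 4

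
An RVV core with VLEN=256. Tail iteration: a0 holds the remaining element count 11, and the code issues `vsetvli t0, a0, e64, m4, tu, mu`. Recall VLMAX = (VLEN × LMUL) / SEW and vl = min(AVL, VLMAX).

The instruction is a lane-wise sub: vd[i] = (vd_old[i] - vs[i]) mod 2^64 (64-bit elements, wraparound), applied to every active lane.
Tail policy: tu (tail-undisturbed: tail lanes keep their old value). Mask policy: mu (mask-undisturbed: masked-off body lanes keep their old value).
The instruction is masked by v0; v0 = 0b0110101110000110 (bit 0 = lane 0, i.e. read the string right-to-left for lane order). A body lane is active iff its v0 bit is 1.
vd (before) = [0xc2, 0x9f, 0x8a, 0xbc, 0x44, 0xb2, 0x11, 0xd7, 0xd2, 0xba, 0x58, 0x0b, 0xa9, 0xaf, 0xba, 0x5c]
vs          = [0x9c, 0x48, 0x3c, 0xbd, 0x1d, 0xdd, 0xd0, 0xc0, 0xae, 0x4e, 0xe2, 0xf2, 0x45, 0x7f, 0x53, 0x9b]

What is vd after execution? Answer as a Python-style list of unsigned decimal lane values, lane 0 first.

VLMAX = (256 × 4) / 64 = 16 lanes
AVL=11 ≤ VLMAX=16, so vl = 11
  i=0: mask-off/keep → 194
  i=1: sub(0x9f,0x48) → 87
  i=2: sub(0x8a,0x3c) → 78
  i=3: mask-off/keep → 188
  i=4: mask-off/keep → 68
  i=5: mask-off/keep → 178
  i=6: mask-off/keep → 17
  i=7: sub(0xd7,0xc0) → 23
  i=8: sub(0xd2,0xae) → 36
  i=9: sub(0xba,0x4e) → 108
  i=10: mask-off/keep → 88
  i=11: tail/keep → 11
  i=12: tail/keep → 169
  i=13: tail/keep → 175
  i=14: tail/keep → 186
  i=15: tail/keep → 92

vd = [194, 87, 78, 188, 68, 178, 17, 23, 36, 108, 88, 11, 169, 175, 186, 92]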